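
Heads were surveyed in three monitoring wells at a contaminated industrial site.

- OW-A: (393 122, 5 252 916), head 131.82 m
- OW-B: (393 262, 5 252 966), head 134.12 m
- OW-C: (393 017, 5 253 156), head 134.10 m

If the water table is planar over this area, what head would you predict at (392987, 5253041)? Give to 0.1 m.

With h = a·x + b·y + c and OW-A as origin, the differences give:
  140·a + 50·b = +2.30
  (-105)·a + 240·b = +2.28
Eliminate b (×240 and ×50, subtract): 38850·a = 438.000 → a = ∂h/∂x = +0.01127
Back-substitute: b = ∂h/∂y = +0.01443.
h(392987, 5253041) = 131.82 + (+0.01127)·(-135) + (+0.01443)·(125) = 131.82 -1.522 +1.804 = 132.102 m.

132.1 m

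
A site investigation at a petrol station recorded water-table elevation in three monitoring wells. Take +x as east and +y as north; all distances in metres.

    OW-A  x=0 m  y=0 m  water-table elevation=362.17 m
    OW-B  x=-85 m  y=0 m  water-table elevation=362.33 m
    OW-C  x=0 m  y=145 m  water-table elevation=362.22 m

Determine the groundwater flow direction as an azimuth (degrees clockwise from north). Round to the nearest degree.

100°

∂h/∂x = (362.33 − 362.17) / (-85 − 0) = -0.001882
∂h/∂y = (362.22 − 362.17) / (145 − 0) = +0.0003448
Flow direction (−∇h) has components (+0.001882 E, -0.0003448 N).
Azimuth = atan2(E, N) = atan2(+0.001882, -0.0003448) = 100.4° ≈ 100°.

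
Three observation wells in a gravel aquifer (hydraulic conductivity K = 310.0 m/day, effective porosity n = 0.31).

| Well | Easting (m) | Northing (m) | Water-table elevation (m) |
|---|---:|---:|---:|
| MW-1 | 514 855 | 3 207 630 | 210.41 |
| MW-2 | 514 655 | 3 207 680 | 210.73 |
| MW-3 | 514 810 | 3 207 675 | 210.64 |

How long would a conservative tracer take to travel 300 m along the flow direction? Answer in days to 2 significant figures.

64 days

Differences from MW-1: to MW-2 (Δx, Δy, Δh) = (-200, 50, +0.32); to MW-3 = (-45, 45, +0.23).
Determinant of the coordinate differences = (-200)·45 − (-45)·50 = -6750.
∂h/∂x = [(+0.32)·45 − (+0.23)·50] / -6750 = -0.0004296
∂h/∂y = [(-200)·(+0.23) − (-45)·(+0.32)] / -6750 = +0.004681
|∇h| = √(-0.0004296² + 0.004681²) = 0.004701
Seepage velocity v = K·i/n = 310.0 × 0.004701 / 0.31 = 4.701 m/day.
t = 300 / 4.701 = 63.82 days.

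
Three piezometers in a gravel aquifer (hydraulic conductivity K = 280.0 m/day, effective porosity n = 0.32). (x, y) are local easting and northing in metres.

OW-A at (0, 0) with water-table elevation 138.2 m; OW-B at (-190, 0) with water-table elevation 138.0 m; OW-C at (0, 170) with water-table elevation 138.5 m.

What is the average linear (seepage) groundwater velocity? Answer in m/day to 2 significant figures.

∂h/∂x = (138.0 − 138.2) / (-190 − 0) = +0.001053
∂h/∂y = (138.5 − 138.2) / (170 − 0) = +0.001765
|∇h| = √(0.001053² + 0.001765²) = 0.002055
Seepage velocity v = K·i/n = 280.0 × 0.002055 / 0.32 = 1.798 m/day.

1.8 m/day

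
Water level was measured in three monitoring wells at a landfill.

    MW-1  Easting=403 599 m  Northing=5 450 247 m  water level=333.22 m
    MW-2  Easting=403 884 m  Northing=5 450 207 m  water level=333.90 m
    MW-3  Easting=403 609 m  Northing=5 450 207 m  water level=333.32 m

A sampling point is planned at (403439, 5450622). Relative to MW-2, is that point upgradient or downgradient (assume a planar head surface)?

downgradient

Differences from MW-1: to MW-2 (Δx, Δy, Δh) = (285, -40, +0.68); to MW-3 = (10, -40, +0.10).
Solve a·Δx + b·Δy = Δh: det = 285·(-40) − 10·(-40) = -11000.
∂h/∂x = [(+0.68)·(-40) − (+0.10)·(-40)] / -11000 = +0.002109
∂h/∂y = [285·(+0.10) − 10·(+0.68)] / -11000 = -0.001973
Head at (403439, 5450622) = 333.22 + (+0.002109)·(-160) + (-0.001973)·(375) = 332.14 m.
That is lower than the 333.90 m at MW-2, so the point is downgradient.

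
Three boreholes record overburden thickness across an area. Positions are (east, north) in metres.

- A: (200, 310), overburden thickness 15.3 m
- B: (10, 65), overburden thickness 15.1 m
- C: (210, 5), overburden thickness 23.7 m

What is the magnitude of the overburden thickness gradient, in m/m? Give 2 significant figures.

Differences from A: to B (Δx, Δy, Δh) = (-190, -245, -0.2); to C = (10, -305, +8.4).
Solve a·Δx + b·Δy = Δd: det = (-190)·(-305) − 10·(-245) = 60400.
∂d/∂x = [(-0.2)·(-305) − (+8.4)·(-245)] / 60400 = +0.03508
∂d/∂y = [(-190)·(+8.4) − 10·(-0.2)] / 60400 = -0.02639
|∇f| = √(0.03508² + -0.02639²) = 0.0439 m/m

0.044 m/m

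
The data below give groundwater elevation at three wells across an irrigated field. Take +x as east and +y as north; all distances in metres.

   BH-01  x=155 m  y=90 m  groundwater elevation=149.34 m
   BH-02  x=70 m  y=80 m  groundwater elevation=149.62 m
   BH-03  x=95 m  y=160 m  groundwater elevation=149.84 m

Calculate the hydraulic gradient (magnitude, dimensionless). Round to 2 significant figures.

0.0054

Taking BH-01 as reference: BH-02−BH-01 = (-85, -10, +0.28); BH-03−BH-01 = (-60, 70, +0.50).
Determinant of the coordinate differences = (-85)·70 − (-60)·(-10) = -6550.
∂h/∂x = [(+0.28)·70 − (+0.50)·(-10)] / -6550 = -0.003756
∂h/∂y = [(-85)·(+0.50) − (-60)·(+0.28)] / -6550 = +0.003924
|∇h| = √(-0.003756² + 0.003924²) = 0.005432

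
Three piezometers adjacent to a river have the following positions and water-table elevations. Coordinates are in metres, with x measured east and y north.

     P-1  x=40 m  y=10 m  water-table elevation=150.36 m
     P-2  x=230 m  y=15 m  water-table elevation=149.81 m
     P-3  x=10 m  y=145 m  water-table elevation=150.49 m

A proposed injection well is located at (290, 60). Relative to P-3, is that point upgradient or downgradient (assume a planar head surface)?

Three-point gradient (reference P-1): Δ to P-2 = (190, 5, -0.55), Δ to P-3 = (-30, 135, +0.13).
∂h/∂x = -0.002903, ∂h/∂y = +0.0003178 (det = 25800).
Head at (290, 60) = 150.36 + (-0.002903)·(250) + (+0.0003178)·(50) = 149.65 m.
That is lower than the 150.49 m at P-3, so the point is downgradient.

downgradient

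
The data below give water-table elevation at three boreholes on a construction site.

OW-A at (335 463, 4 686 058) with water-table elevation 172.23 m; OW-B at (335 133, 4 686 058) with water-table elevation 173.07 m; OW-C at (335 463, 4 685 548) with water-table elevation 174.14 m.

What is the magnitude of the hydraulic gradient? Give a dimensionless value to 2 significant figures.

0.0045

∂h/∂x = (173.07 − 172.23) / (335133 − 335463) = -0.002545
∂h/∂y = (174.14 − 172.23) / (4685548 − 4686058) = -0.003745
|∇h| = √(-0.002545² + -0.003745²) = 0.004528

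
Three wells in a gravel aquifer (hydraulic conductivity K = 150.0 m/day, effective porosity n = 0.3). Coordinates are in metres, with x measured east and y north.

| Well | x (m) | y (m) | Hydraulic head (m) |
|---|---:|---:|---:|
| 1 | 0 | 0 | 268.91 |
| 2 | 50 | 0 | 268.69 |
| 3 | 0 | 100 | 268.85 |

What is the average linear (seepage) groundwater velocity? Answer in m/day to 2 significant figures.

∂h/∂x = (268.69 − 268.91) / (50 − 0) = -0.004400
∂h/∂y = (268.85 − 268.91) / (100 − 0) = -0.0006000
|∇h| = √(-0.004400² + -0.0006000²) = 0.004441
Seepage velocity v = K·i/n = 150.0 × 0.004441 / 0.3 = 2.22 m/day.

2.2 m/day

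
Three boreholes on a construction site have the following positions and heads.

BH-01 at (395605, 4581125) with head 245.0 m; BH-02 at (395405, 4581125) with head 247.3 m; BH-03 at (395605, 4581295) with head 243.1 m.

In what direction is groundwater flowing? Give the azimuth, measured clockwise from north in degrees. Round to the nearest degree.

046°

∂h/∂x = (247.3 − 245.0) / (395405 − 395605) = -0.01150
∂h/∂y = (243.1 − 245.0) / (4581295 − 4581125) = -0.01118
Flow direction (−∇h) has components (+0.01150 E, +0.01118 N).
Azimuth = atan2(E, N) = atan2(+0.01150, +0.01118) = 45.8° ≈ 046°.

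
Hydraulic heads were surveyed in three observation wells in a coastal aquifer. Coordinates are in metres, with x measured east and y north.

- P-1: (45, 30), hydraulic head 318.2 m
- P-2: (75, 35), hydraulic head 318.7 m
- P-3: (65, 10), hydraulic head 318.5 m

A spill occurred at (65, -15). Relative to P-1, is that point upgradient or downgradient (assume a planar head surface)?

Three-point gradient (reference P-1): Δ to P-2 = (30, 5, +0.5), Δ to P-3 = (20, -20, +0.3).
∂h/∂x = +0.01643, ∂h/∂y = +0.001429 (det = -700).
Head at (65, -15) = 318.2 + (+0.01643)·(20) + (+0.001429)·(-45) = 318.46 m.
That is higher than the 318.2 m at P-1, so the point is upgradient.

upgradient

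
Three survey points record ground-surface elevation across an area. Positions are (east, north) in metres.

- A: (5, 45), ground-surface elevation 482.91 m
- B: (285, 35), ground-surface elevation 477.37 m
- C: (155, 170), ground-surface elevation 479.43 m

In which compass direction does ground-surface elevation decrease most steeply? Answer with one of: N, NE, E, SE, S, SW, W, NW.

E

Three-point gradient (reference A): Δ to B = (280, -10, -5.54), Δ to C = (150, 125, -3.48).
∂z/∂x = -0.01993, ∂z/∂y = -0.003929 (det = 36500).
Steepest decrease is along −∇f = (+0.01993 E, +0.003929 N) → east.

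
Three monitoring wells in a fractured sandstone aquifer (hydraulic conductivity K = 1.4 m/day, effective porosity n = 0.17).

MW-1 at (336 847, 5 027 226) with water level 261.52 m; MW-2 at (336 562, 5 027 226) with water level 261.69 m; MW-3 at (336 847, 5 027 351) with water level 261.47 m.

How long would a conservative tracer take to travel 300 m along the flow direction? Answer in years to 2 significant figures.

140 years

∂h/∂x = (261.69 − 261.52) / (336562 − 336847) = -0.0005965
∂h/∂y = (261.47 − 261.52) / (5027351 − 5027226) = -0.0004000
|∇h| = √(-0.0005965² + -0.0004000²) = 0.0007182
Seepage velocity v = K·i/n = 1.4 × 0.0007182 / 0.17 = 0.005915 m/day.
t = 300 / 0.005915 = 5.072e+04 days = 139 years.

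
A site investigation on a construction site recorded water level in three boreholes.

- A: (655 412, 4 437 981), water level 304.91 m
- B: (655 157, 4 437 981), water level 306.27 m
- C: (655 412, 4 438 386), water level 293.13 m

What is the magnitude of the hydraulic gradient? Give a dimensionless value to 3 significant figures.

∂h/∂x = (306.27 − 304.91) / (655157 − 655412) = -0.005333
∂h/∂y = (293.13 − 304.91) / (4438386 − 4437981) = -0.02909
|∇h| = √(-0.005333² + -0.02909²) = 0.02957

0.0296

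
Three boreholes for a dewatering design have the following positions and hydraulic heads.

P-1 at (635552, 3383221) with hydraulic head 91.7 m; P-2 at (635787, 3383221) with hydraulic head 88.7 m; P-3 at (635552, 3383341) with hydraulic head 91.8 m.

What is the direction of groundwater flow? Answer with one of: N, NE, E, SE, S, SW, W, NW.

∂h/∂x = (88.7 − 91.7) / (635787 − 635552) = -0.01277
∂h/∂y = (91.8 − 91.7) / (3383341 − 3383221) = +0.0008333
Flow = −∇h = (+0.01277 east, -0.0008333 north), which points east.

E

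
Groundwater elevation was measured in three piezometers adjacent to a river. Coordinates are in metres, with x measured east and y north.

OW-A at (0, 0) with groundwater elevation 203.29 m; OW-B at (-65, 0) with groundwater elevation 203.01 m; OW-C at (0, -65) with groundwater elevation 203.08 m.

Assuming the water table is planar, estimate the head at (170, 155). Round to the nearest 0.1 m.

∂h/∂x = (203.01 − 203.29) / (-65 − 0) = +0.004308
∂h/∂y = (203.08 − 203.29) / (-65 − 0) = +0.003231
h(170, 155) = 203.29 + (+0.004308)·(170) + (+0.003231)·(155) = 203.29 +0.732 +0.501 = 204.523 m.

204.5 m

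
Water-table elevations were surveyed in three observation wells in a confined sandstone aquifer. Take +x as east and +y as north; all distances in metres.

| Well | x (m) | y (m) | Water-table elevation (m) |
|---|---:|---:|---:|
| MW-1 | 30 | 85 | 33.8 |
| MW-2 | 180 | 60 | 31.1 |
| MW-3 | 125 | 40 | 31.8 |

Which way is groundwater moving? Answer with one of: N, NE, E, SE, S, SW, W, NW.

SE

Taking MW-1 as reference: MW-2−MW-1 = (150, -25, -2.7); MW-3−MW-1 = (95, -45, -2.0).
Determinant of the coordinate differences = 150·(-45) − 95·(-25) = -4375.
∂h/∂x = [(-2.7)·(-45) − (-2.0)·(-25)] / -4375 = -0.01634
∂h/∂y = [150·(-2.0) − 95·(-2.7)] / -4375 = +0.009943
Flow = −∇h = (+0.01634 east, -0.009943 north), which points southeast.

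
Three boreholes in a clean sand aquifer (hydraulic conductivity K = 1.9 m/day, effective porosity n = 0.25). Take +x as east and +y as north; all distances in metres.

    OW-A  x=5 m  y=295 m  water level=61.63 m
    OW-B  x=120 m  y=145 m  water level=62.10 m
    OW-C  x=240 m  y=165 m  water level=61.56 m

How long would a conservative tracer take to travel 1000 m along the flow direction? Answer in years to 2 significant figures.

Taking OW-A as reference: OW-B−OW-A = (115, -150, +0.47); OW-C−OW-A = (235, -130, -0.07).
Solve a·Δx + b·Δy = Δh: det = 115·(-130) − 235·(-150) = 20300.
∂h/∂x = [(+0.47)·(-130) − (-0.07)·(-150)] / 20300 = -0.003527
∂h/∂y = [115·(-0.07) − 235·(+0.47)] / 20300 = -0.005837
|∇h| = √(-0.003527² + -0.005837²) = 0.00682
Seepage velocity v = K·i/n = 1.9 × 0.00682 / 0.25 = 0.05183 m/day.
t = 1000 / 0.05183 = 1.929e+04 days = 52.8 years.

53 years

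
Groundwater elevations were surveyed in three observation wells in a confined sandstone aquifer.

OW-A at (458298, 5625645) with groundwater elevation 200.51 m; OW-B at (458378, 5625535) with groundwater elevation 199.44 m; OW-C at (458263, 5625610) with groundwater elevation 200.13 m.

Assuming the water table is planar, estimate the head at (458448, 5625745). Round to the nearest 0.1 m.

201.6 m

Taking OW-A as reference: OW-B−OW-A = (80, -110, -1.07); OW-C−OW-A = (-35, -35, -0.38).
Determinant of the coordinate differences = 80·(-35) − (-35)·(-110) = -6650.
∂h/∂x = [(-1.07)·(-35) − (-0.38)·(-110)] / -6650 = +0.0006541
∂h/∂y = [80·(-0.38) − (-35)·(-1.07)] / -6650 = +0.01020
h(458448, 5625745) = 200.51 + (+0.0006541)·(150) + (+0.01020)·(100) = 200.51 +0.098 +1.020 = 201.628 m.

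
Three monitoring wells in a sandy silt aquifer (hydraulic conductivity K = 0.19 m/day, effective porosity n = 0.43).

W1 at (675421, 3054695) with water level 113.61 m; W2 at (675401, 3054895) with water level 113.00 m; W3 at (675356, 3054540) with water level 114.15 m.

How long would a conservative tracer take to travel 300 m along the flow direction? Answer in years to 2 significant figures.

570 years

Differences from W1: to W2 (Δx, Δy, Δh) = (-20, 200, -0.61); to W3 = (-65, -155, +0.54).
Determinant of the coordinate differences = (-20)·(-155) − (-65)·200 = 16100.
∂h/∂x = [(-0.61)·(-155) − (+0.54)·200] / 16100 = -0.0008354
∂h/∂y = [(-20)·(+0.54) − (-65)·(-0.61)] / 16100 = -0.003134
|∇h| = √(-0.0008354² + -0.003134²) = 0.003243
Seepage velocity v = K·i/n = 0.19 × 0.003243 / 0.43 = 0.001433 m/day.
t = 300 / 0.001433 = 2.094e+05 days = 573 years.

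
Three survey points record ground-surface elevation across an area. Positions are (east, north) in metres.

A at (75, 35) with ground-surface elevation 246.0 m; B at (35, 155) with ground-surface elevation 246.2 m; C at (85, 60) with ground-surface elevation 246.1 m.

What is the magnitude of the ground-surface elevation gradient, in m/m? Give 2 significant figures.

Differences from A: to B (Δx, Δy, Δh) = (-40, 120, +0.2); to C = (10, 25, +0.1).
Determinant of the coordinate differences = (-40)·25 − 10·120 = -2200.
∂z/∂x = [(+0.2)·25 − (+0.1)·120] / -2200 = +0.003182
∂z/∂y = [(-40)·(+0.1) − 10·(+0.2)] / -2200 = +0.002727
|∇f| = √(0.003182² + 0.002727²) = 0.004191 m/m

0.0042 m/m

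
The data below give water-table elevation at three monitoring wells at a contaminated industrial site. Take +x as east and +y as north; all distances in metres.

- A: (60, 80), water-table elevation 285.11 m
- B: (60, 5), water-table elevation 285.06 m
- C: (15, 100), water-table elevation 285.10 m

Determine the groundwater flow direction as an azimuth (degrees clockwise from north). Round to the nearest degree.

Differences from A: to B (Δx, Δy, Δh) = (0, -75, -0.05); to C = (-45, 20, -0.01).
Solve a·Δx + b·Δy = Δh: det = 0·20 − (-45)·(-75) = -3375.
∂h/∂x = [(-0.05)·20 − (-0.01)·(-75)] / -3375 = +0.0005185
∂h/∂y = [0·(-0.01) − (-45)·(-0.05)] / -3375 = +0.0006667
Flow direction (−∇h) has components (-0.0005185 E, -0.0006667 N).
Azimuth = atan2(E, N) = atan2(-0.0005185, -0.0006667) = 217.9° ≈ 218°.

218°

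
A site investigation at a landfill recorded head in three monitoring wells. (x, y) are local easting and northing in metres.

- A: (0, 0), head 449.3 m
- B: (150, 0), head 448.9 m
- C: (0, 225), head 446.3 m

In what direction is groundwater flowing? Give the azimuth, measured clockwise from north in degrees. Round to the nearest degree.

011°

∂h/∂x = (448.9 − 449.3) / (150 − 0) = -0.002667
∂h/∂y = (446.3 − 449.3) / (225 − 0) = -0.01333
Flow direction (−∇h) has components (+0.002667 E, +0.01333 N).
Azimuth = atan2(E, N) = atan2(+0.002667, +0.01333) = 11.3° ≈ 011°.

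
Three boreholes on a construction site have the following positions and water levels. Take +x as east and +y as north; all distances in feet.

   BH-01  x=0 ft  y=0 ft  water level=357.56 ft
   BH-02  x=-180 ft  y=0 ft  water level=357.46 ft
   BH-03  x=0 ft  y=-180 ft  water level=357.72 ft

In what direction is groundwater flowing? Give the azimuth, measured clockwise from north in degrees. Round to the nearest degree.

328°

∂h/∂x = (357.46 − 357.56) / (-180 − 0) = +0.0005556
∂h/∂y = (357.72 − 357.56) / (-180 − 0) = -0.0008889
Flow direction (−∇h) has components (-0.0005556 E, +0.0008889 N).
Azimuth = atan2(E, N) = atan2(-0.0005556, +0.0008889) = 328.0° ≈ 328°.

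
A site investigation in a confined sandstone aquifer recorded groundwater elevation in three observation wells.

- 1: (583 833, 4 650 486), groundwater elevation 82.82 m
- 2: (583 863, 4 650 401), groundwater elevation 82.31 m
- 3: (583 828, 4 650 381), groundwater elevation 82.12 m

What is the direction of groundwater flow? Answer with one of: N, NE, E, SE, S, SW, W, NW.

Differences from 1: to 2 (Δx, Δy, Δh) = (30, -85, -0.51); to 3 = (-5, -105, -0.70).
Determinant of the coordinate differences = 30·(-105) − (-5)·(-85) = -3575.
∂h/∂x = [(-0.51)·(-105) − (-0.70)·(-85)] / -3575 = +0.001664
∂h/∂y = [30·(-0.70) − (-5)·(-0.51)] / -3575 = +0.006587
Flow = −∇h = (-0.001664 east, -0.006587 north), which points south.

S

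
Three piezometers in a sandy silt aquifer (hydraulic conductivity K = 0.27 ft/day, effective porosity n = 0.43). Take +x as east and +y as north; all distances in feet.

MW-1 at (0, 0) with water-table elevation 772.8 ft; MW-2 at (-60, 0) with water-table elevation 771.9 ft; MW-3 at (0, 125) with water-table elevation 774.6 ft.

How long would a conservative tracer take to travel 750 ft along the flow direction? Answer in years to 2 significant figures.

160 years

∂h/∂x = (771.9 − 772.8) / (-60 − 0) = +0.01500
∂h/∂y = (774.6 − 772.8) / (125 − 0) = +0.01440
|∇h| = √(0.01500² + 0.01440²) = 0.02079
Seepage velocity v = K·i/n = 0.27 × 0.02079 / 0.43 = 0.01305 ft/day.
t = 750 / 0.01305 = 5.747e+04 days = 157 years.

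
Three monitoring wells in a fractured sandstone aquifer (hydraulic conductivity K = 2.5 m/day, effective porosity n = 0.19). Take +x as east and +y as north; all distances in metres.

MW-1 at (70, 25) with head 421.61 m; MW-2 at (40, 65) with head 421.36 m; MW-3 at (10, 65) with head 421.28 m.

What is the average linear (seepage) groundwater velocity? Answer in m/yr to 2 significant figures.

24 m/yr

Taking MW-1 as reference: MW-2−MW-1 = (-30, 40, -0.25); MW-3−MW-1 = (-60, 40, -0.33).
Solve a·Δx + b·Δy = Δh: det = (-30)·40 − (-60)·40 = 1200.
∂h/∂x = [(-0.25)·40 − (-0.33)·40] / 1200 = +0.002667
∂h/∂y = [(-30)·(-0.33) − (-60)·(-0.25)] / 1200 = -0.004250
|∇h| = √(0.002667² + -0.004250²) = 0.005018
Seepage velocity v = K·i/n = 2.5 × 0.005018 / 0.19 = 0.06603 m/day = 24.12 m/yr.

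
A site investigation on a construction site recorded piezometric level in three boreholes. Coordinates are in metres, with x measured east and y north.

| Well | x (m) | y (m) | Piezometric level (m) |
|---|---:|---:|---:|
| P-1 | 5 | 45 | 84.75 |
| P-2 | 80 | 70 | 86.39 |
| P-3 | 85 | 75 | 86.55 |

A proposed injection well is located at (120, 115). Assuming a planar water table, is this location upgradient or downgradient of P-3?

upgradient

With h = a·x + b·y + c and P-1 as origin, the differences give:
  75·a + 25·b = +1.64
  80·a + 30·b = +1.80
Eliminate b (×30 and ×25, subtract): 250·a = 4.200 → a = ∂h/∂x = +0.01680
Back-substitute: b = ∂h/∂y = +0.01520.
Head at (120, 115) = 84.75 + (+0.01680)·(115) + (+0.01520)·(70) = 87.75 m.
That is higher than the 86.55 m at P-3, so the point is upgradient.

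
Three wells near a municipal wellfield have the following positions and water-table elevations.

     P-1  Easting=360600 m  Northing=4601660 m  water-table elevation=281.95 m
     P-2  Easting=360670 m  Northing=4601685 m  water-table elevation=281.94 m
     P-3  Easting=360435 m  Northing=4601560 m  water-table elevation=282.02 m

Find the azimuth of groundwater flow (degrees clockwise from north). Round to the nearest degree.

Three-point gradient (reference P-1): Δ to P-2 = (70, 25, -0.01), Δ to P-3 = (-165, -100, +0.07).
∂h/∂x = +0.0002609, ∂h/∂y = -0.001130 (det = -2875).
Flow direction (−∇h) has components (-0.0002609 E, +0.001130 N).
Azimuth = atan2(E, N) = atan2(-0.0002609, +0.001130) = 347.0° ≈ 347°.

347°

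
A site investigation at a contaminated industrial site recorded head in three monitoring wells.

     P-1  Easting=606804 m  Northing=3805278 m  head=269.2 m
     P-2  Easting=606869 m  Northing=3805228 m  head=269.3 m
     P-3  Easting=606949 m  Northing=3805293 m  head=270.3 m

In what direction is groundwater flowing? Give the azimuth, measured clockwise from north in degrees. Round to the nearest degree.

With h = a·x + b·y + c and P-1 as origin, the differences give:
  65·a + (-50)·b = +0.1
  145·a + 15·b = +1.1
Eliminate b (×15 and ×(-50), subtract): 8225·a = 56.50 → a = ∂h/∂x = +0.006869
Back-substitute: b = ∂h/∂y = +0.006930.
Flow direction (−∇h) has components (-0.006869 E, -0.006930 N).
Azimuth = atan2(E, N) = atan2(-0.006869, -0.006930) = 224.7° ≈ 225°.

225°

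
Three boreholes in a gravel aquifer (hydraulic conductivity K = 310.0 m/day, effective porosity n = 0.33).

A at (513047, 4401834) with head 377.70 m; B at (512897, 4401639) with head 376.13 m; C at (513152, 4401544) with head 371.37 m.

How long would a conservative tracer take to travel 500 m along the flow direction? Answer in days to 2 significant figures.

25 days

With h = a·x + b·y + c and A as origin, the differences give:
  (-150)·a + (-195)·b = -1.57
  105·a + (-290)·b = -6.33
Eliminate b (×(-290) and ×(-195), subtract): 63975·a = -779.050 → a = ∂h/∂x = -0.01218
Back-substitute: b = ∂h/∂y = +0.01742.
|∇h| = √(-0.01218² + 0.01742²) = 0.02126
Seepage velocity v = K·i/n = 310.0 × 0.02126 / 0.33 = 19.97 m/day.
t = 500 / 19.97 = 25.04 days.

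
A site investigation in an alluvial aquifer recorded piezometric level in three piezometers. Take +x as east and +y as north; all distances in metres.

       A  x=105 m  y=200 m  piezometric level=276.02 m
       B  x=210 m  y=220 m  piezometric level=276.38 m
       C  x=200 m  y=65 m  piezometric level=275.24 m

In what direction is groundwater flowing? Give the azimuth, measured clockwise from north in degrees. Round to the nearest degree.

With h = a·x + b·y + c and A as origin, the differences give:
  105·a + 20·b = +0.36
  95·a + (-135)·b = -0.78
Eliminate b (×(-135) and ×20, subtract): -16075·a = -33.000 → a = ∂h/∂x = +0.002053
Back-substitute: b = ∂h/∂y = +0.007222.
Flow direction (−∇h) has components (-0.002053 E, -0.007222 N).
Azimuth = atan2(E, N) = atan2(-0.002053, -0.007222) = 195.9° ≈ 196°.

196°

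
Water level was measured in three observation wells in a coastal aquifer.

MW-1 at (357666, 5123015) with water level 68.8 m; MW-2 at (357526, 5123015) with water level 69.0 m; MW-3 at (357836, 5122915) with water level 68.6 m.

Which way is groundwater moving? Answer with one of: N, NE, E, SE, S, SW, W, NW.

Taking MW-1 as reference: MW-2−MW-1 = (-140, 0, +0.2); MW-3−MW-1 = (170, -100, -0.2).
Solve a·Δx + b·Δy = Δh: det = (-140)·(-100) − 170·0 = 14000.
∂h/∂x = [(+0.2)·(-100) − (-0.2)·0] / 14000 = -0.001429
∂h/∂y = [(-140)·(-0.2) − 170·(+0.2)] / 14000 = -0.0004286
Flow = −∇h = (+0.001429 east, +0.0004286 north), which points east.

E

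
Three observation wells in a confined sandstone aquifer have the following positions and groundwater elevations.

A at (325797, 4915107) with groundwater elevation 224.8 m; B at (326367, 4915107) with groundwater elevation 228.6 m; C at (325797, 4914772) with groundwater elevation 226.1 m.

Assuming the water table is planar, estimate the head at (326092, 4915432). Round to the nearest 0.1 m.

∂h/∂x = (228.6 − 224.8) / (326367 − 325797) = +0.006667
∂h/∂y = (226.1 − 224.8) / (4914772 − 4915107) = -0.003881
h(326092, 4915432) = 224.8 + (+0.006667)·(295) + (-0.003881)·(325) = 224.8 +1.967 -1.261 = 225.505 m.

225.5 m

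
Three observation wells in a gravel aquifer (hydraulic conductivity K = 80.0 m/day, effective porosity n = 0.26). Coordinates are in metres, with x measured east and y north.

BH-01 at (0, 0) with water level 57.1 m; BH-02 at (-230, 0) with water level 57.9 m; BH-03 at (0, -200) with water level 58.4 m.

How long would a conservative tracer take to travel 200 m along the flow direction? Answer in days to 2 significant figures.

∂h/∂x = (57.9 − 57.1) / (-230 − 0) = -0.003478
∂h/∂y = (58.4 − 57.1) / (-200 − 0) = -0.006500
|∇h| = √(-0.003478² + -0.006500²) = 0.007372
Seepage velocity v = K·i/n = 80.0 × 0.007372 / 0.26 = 2.268 m/day.
t = 200 / 2.268 = 88.18 days.

88 days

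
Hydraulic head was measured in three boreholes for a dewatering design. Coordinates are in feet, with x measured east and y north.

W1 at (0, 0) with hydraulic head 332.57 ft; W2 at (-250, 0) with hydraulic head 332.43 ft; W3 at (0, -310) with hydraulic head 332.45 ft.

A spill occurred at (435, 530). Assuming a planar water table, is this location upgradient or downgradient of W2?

∂h/∂x = (332.43 − 332.57) / (-250 − 0) = +0.0005600
∂h/∂y = (332.45 − 332.57) / (-310 − 0) = +0.0003871
Head at (435, 530) = 332.57 + (+0.0005600)·(435) + (+0.0003871)·(530) = 333.02 ft.
That is higher than the 332.43 ft at W2, so the point is upgradient.

upgradient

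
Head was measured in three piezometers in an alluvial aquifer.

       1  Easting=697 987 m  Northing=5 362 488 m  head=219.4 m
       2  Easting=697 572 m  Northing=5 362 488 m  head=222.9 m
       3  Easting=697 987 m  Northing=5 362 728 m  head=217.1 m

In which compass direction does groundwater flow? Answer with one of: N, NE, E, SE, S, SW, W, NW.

∂h/∂x = (222.9 − 219.4) / (697572 − 697987) = -0.008434
∂h/∂y = (217.1 − 219.4) / (5362728 − 5362488) = -0.009583
Flow = −∇h = (+0.008434 east, +0.009583 north), which points northeast.

NE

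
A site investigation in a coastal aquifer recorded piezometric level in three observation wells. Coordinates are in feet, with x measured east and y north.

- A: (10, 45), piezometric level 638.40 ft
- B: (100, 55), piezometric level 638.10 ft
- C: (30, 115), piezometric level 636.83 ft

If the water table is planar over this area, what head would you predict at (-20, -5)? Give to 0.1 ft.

639.5 ft

Differences from A: to B (Δx, Δy, Δh) = (90, 10, -0.30); to C = (20, 70, -1.57).
Solve a·Δx + b·Δy = Δh: det = 90·70 − 20·10 = 6100.
∂h/∂x = [(-0.30)·70 − (-1.57)·10] / 6100 = -0.0008689
∂h/∂y = [90·(-1.57) − 20·(-0.30)] / 6100 = -0.02218
h(-20, -5) = 638.40 + (-0.0008689)·(-30) + (-0.02218)·(-50) = 638.40 +0.026 +1.109 = 639.535 ft.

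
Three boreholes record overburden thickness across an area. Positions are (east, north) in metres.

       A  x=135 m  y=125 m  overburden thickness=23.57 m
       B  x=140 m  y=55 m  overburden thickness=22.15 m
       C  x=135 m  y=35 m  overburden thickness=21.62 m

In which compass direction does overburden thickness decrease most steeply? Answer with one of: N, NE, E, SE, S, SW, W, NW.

With d = a·x + b·y + c and A as origin, the differences give:
  5·a + (-70)·b = -1.42
  0·a + (-90)·b = -1.95
Eliminate b (×(-90) and ×(-70), subtract): -450·a = -8.700 → a = ∂d/∂x = +0.01933
Back-substitute: b = ∂d/∂y = +0.02167.
Steepest decrease is along −∇f = (-0.01933 E, -0.02167 N) → southwest.

SW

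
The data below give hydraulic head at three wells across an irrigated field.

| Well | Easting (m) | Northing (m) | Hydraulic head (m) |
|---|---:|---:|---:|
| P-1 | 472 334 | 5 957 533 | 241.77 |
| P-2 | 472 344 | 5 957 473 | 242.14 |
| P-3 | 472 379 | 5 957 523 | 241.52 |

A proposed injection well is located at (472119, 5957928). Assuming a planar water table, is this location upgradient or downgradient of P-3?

Three-point gradient (reference P-1): Δ to P-2 = (10, -60, +0.37), Δ to P-3 = (45, -10, -0.25).
∂h/∂x = -0.007192, ∂h/∂y = -0.007365 (det = 2600).
Head at (472119, 5957928) = 241.77 + (-0.007192)·(-215) + (-0.007365)·(395) = 240.41 m.
That is lower than the 241.52 m at P-3, so the point is downgradient.

downgradient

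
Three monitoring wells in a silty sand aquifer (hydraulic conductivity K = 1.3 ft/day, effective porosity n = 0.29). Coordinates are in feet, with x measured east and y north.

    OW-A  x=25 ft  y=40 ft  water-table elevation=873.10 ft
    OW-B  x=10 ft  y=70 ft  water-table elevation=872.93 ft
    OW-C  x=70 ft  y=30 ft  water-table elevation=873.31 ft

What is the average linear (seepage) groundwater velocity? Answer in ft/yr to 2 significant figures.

8.8 ft/yr

With h = a·x + b·y + c and OW-A as origin, the differences give:
  (-15)·a + 30·b = -0.17
  45·a + (-10)·b = +0.21
Eliminate b (×(-10) and ×30, subtract): -1200·a = -4.600 → a = ∂h/∂x = +0.003833
Back-substitute: b = ∂h/∂y = -0.003750.
|∇h| = √(0.003833² + -0.003750²) = 0.005362
Seepage velocity v = K·i/n = 1.3 × 0.005362 / 0.29 = 0.02404 ft/day = 8.781 ft/yr.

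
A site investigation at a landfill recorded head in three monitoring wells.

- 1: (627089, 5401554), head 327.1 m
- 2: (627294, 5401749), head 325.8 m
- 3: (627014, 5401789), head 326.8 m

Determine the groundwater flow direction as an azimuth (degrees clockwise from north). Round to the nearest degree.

With h = a·x + b·y + c and 1 as origin, the differences give:
  205·a + 195·b = -1.3
  (-75)·a + 235·b = -0.3
Eliminate b (×235 and ×195, subtract): 62800·a = -247.00 → a = ∂h/∂x = -0.003933
Back-substitute: b = ∂h/∂y = -0.002532.
Flow direction (−∇h) has components (+0.003933 E, +0.002532 N).
Azimuth = atan2(E, N) = atan2(+0.003933, +0.002532) = 57.2° ≈ 057°.

057°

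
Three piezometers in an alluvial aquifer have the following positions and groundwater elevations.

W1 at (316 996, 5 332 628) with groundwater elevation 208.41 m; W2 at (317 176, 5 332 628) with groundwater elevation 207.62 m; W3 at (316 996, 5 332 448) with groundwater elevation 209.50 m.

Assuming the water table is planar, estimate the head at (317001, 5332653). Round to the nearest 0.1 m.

∂h/∂x = (207.62 − 208.41) / (317176 − 316996) = -0.004389
∂h/∂y = (209.50 − 208.41) / (5332448 − 5332628) = -0.006056
h(317001, 5332653) = 208.41 + (-0.004389)·(5) + (-0.006056)·(25) = 208.41 -0.022 -0.151 = 208.237 m.

208.2 m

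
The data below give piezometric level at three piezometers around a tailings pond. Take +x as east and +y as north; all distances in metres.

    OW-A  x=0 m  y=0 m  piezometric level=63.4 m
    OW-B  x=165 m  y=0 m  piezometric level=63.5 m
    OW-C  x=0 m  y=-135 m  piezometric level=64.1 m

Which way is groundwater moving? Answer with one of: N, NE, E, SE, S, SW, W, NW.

∂h/∂x = (63.5 − 63.4) / (165 − 0) = +0.0006061
∂h/∂y = (64.1 − 63.4) / (-135 − 0) = -0.005185
Flow = −∇h = (-0.0006061 east, +0.005185 north), which points north.

N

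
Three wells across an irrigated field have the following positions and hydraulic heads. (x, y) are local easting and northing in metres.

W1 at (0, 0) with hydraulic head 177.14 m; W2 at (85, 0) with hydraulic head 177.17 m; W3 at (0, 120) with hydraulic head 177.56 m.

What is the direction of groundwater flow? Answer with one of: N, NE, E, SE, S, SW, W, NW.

∂h/∂x = (177.17 − 177.14) / (85 − 0) = +0.0003529
∂h/∂y = (177.56 − 177.14) / (120 − 0) = +0.003500
Flow = −∇h = (-0.0003529 east, -0.003500 north), which points south.

S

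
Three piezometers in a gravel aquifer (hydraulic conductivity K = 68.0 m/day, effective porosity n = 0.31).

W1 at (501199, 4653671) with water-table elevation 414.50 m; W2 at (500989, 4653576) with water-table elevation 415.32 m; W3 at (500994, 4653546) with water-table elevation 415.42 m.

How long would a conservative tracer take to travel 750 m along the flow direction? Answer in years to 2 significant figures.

With h = a·x + b·y + c and W1 as origin, the differences give:
  (-210)·a + (-95)·b = +0.82
  (-205)·a + (-125)·b = +0.92
Eliminate b (×(-125) and ×(-95), subtract): 6775·a = -15.100 → a = ∂h/∂x = -0.002229
Back-substitute: b = ∂h/∂y = -0.003705.
|∇h| = √(-0.002229² + -0.003705²) = 0.004324
Seepage velocity v = K·i/n = 68.0 × 0.004324 / 0.31 = 0.9485 m/day.
t = 750 / 0.9485 = 790.7 days = 2.16 years.

2.2 years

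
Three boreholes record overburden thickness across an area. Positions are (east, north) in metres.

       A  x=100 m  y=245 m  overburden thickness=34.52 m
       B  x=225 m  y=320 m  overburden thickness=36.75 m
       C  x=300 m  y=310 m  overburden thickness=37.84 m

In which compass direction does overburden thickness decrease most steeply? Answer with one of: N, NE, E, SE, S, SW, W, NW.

W

Taking A as reference: B−A = (125, 75, +2.23); C−A = (200, 65, +3.32).
Determinant of the coordinate differences = 125·65 − 200·75 = -6875.
∂d/∂x = [(+2.23)·65 − (+3.32)·75] / -6875 = +0.01513
∂d/∂y = [125·(+3.32) − 200·(+2.23)] / -6875 = +0.004509
Steepest decrease is along −∇f = (-0.01513 E, -0.004509 N) → west.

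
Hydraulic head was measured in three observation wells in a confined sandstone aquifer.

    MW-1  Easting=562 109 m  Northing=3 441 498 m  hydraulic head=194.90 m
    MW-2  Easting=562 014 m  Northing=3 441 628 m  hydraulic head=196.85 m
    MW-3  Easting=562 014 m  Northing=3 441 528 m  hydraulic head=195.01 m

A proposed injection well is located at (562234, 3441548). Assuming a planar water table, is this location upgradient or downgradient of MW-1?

With h = a·x + b·y + c and MW-1 as origin, the differences give:
  (-95)·a + 130·b = +1.95
  (-95)·a + 30·b = +0.11
Eliminate b (×30 and ×130, subtract): 9500·a = 44.200 → a = ∂h/∂x = +0.004653
Back-substitute: b = ∂h/∂y = +0.01840.
Head at (562234, 3441548) = 194.90 + (+0.004653)·(125) + (+0.01840)·(50) = 196.40 m.
That is higher than the 194.90 m at MW-1, so the point is upgradient.

upgradient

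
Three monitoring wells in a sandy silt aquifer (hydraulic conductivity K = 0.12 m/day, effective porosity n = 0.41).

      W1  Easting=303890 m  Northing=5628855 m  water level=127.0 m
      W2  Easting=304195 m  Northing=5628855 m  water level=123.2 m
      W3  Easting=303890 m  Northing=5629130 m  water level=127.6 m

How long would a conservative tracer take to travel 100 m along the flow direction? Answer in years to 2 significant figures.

∂h/∂x = (123.2 − 127.0) / (304195 − 303890) = -0.01246
∂h/∂y = (127.6 − 127.0) / (5629130 − 5628855) = +0.002182
|∇h| = √(-0.01246² + 0.002182²) = 0.01265
Seepage velocity v = K·i/n = 0.12 × 0.01265 / 0.41 = 0.003702 m/day.
t = 100 / 0.003702 = 2.701e+04 days = 73.9 years.

74 years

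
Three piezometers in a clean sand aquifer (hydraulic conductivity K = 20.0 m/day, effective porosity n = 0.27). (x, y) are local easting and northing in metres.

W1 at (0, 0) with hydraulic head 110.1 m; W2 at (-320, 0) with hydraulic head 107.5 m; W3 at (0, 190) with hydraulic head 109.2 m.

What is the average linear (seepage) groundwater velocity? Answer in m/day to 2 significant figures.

∂h/∂x = (107.5 − 110.1) / (-320 − 0) = +0.008125
∂h/∂y = (109.2 − 110.1) / (190 − 0) = -0.004737
|∇h| = √(0.008125² + -0.004737²) = 0.009405
Seepage velocity v = K·i/n = 20.0 × 0.009405 / 0.27 = 0.6967 m/day.

0.70 m/day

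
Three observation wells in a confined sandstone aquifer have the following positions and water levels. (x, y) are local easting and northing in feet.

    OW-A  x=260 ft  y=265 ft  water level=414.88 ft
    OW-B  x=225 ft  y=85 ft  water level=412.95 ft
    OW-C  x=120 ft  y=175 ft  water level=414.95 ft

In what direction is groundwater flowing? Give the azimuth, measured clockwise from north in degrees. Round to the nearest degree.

146°

With h = a·x + b·y + c and OW-A as origin, the differences give:
  (-35)·a + (-180)·b = -1.93
  (-140)·a + (-90)·b = +0.07
Eliminate b (×(-90) and ×(-180), subtract): -22050·a = 186.300 → a = ∂h/∂x = -0.008449
Back-substitute: b = ∂h/∂y = +0.01237.
Flow direction (−∇h) has components (+0.008449 E, -0.01237 N).
Azimuth = atan2(E, N) = atan2(+0.008449, -0.01237) = 145.7° ≈ 146°.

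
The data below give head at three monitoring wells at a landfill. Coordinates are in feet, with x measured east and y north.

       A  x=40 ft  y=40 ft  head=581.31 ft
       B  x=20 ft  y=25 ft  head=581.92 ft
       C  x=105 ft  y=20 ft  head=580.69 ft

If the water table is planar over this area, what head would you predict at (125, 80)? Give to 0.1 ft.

With h = a·x + b·y + c and A as origin, the differences give:
  (-20)·a + (-15)·b = +0.61
  65·a + (-20)·b = -0.62
Eliminate b (×(-20) and ×(-15), subtract): 1375·a = -21.500 → a = ∂h/∂x = -0.01564
Back-substitute: b = ∂h/∂y = -0.01982.
h(125, 80) = 581.31 + (-0.01564)·(85) + (-0.01982)·(40) = 581.31 -1.329 -0.793 = 579.188 ft.

579.2 ft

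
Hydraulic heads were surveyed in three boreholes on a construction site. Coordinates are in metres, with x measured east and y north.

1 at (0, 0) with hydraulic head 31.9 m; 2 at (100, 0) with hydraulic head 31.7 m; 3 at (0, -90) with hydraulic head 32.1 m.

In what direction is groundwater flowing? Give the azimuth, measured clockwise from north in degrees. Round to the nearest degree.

042°

∂h/∂x = (31.7 − 31.9) / (100 − 0) = -0.002000
∂h/∂y = (32.1 − 31.9) / (-90 − 0) = -0.002222
Flow direction (−∇h) has components (+0.002000 E, +0.002222 N).
Azimuth = atan2(E, N) = atan2(+0.002000, +0.002222) = 42.0° ≈ 042°.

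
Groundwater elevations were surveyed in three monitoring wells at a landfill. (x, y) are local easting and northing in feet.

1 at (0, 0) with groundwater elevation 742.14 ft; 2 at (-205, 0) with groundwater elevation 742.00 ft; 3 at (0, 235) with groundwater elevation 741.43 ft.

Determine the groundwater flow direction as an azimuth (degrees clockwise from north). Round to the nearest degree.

347°

∂h/∂x = (742.00 − 742.14) / (-205 − 0) = +0.0006829
∂h/∂y = (741.43 − 742.14) / (235 − 0) = -0.003021
Flow direction (−∇h) has components (-0.0006829 E, +0.003021 N).
Azimuth = atan2(E, N) = atan2(-0.0006829, +0.003021) = 347.3° ≈ 347°.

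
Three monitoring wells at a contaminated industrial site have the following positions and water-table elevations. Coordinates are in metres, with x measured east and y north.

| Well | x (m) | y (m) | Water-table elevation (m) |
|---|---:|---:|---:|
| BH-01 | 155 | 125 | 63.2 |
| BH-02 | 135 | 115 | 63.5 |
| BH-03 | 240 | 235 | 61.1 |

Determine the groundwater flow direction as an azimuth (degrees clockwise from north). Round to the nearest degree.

036°

Taking BH-01 as reference: BH-02−BH-01 = (-20, -10, +0.3); BH-03−BH-01 = (85, 110, -2.1).
Solve a·Δx + b·Δy = Δh: det = (-20)·110 − 85·(-10) = -1350.
∂h/∂x = [(+0.3)·110 − (-2.1)·(-10)] / -1350 = -0.008889
∂h/∂y = [(-20)·(-2.1) − 85·(+0.3)] / -1350 = -0.01222
Flow direction (−∇h) has components (+0.008889 E, +0.01222 N).
Azimuth = atan2(E, N) = atan2(+0.008889, +0.01222) = 36.0° ≈ 036°.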